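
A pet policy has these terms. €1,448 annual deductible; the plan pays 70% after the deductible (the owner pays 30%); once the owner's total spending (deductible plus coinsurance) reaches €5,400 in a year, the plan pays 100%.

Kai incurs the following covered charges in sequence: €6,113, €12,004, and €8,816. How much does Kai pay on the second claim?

Claim 1 (€6,113): €1,448 finishes the deductible; €4,665 goes to coinsurance; coinsurance €4,665 × 30% = €1,399.50. Owner owes €2,847.50 (running OOP €2,847.50).
Claim 2 (€12,004): deductible met; 30% of €12,004 = €3,601.20. That would push OOP to €6,448.70, over the €5,400 cap, so owner pays €5,400 − €2,847.50 = €2,552.50.

€2,552.50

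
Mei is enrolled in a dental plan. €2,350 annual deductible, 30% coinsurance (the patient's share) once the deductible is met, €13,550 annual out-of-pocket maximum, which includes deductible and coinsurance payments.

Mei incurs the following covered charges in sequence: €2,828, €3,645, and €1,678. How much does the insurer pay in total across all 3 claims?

€4,060.70

Claim 1 — €2,828: €2,350 finishes the deductible; €478 goes to coinsurance; patient's 30% is €143.40. Patient owes €2,493.40 (running OOP €2,493.40). Plan pays €2,828 − €2,493.40 = €334.60.
Claim 2 — €3,645: 30% coinsurance on €3,645 = €1,093.50. Patient owes €1,093.50 (running OOP €3,586.90). Insurer: €3,645 − €1,093.50 = €2,551.50.
Claim 3 — €1,678: 30% coinsurance on €1,678 = €503.40. Patient owes €503.40 (running OOP €4,090.30). Insurer: €1,678 − €503.40 = €1,174.60.
Insurer total = bills − patient's total = €8,151 − €4,090.30 = €4,060.70.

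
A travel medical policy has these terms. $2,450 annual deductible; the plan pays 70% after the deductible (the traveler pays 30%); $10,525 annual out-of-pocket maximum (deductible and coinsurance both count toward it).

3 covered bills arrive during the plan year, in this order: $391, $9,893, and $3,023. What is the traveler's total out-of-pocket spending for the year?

Claim 1 ($391): entire amount goes to the deductible. Traveler pays $391; OOP now $391.
Claim 2 ($9,893): $2,059 to deductible, leaving $7,834; 30% of $7,834 = $2,350.20. Traveler pays $4,409.20; OOP now $4,800.20.
Claim 3 ($3,023): 30% coinsurance on $3,023 = $906.90. Traveler owes $906.90 (running OOP $5,707.10).
Summing the traveler's payments: $391 + $4,409.20 + $906.90 = $5,707.10.

$5,707.10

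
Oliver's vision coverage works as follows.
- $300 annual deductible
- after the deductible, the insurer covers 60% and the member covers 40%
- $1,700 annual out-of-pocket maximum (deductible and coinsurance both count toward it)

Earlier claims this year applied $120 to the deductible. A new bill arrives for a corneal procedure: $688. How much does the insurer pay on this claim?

Deductible still to meet: $300 − $120 = $180.
That leaves $688 − $180 = $508 for coinsurance.
Coinsurance: $508 × 40% = $203.20.
So the member owes $180 + $203.20 = $383.20 before any cap.
Cumulative spending $120 + $383.20 = $503.20 stays under the $1,700 maximum.
The insurer covers the remainder: $688 − $383.20 = $304.80.

$304.80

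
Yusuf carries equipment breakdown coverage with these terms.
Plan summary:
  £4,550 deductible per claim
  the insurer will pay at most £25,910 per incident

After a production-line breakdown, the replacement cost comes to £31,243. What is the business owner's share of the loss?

After the deductible, £31,243 − £4,550 = £26,693 remains.
Since £26,693 > £25,910, the payout is capped at £25,910.
The business owner bears the rest of the original loss: £31,243 − £25,910 = £5,333.

£5,333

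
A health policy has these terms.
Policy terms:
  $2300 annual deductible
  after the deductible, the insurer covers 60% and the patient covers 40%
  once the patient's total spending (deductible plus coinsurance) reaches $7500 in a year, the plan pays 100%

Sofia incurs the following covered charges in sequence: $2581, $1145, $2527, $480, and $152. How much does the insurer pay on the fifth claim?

$91.20

Bill 1, $2581: $2300 finishes the deductible; $281 goes to coinsurance; coinsurance $281 × 40% = $112.40. Patient pays $2412.40; OOP now $2412.40. Plan pays $2581 − $2412.40 = $168.60.
Bill 2, $1145: deductible already satisfied, so patient's share is 40% × $1145 = $458. Patient pays $458; OOP now $2870.40. Insurer: $1145 − $458 = $687.
Bill 3, $2527: deductible already satisfied, so patient's share is 40% × $2527 = $1010.80. Cost to patient: $1010.80. OOP to date $3881.20. Insurer: $2527 − $1010.80 = $1516.20.
Bill 4, $480: 40% coinsurance on $480 = $192. Patient pays $192; OOP now $4073.20. Plan pays $480 − $192 = $288.
Bill 5, $152: 40% coinsurance on $152 = $60.80. Patient owes $60.80 (running OOP $4134). Insurer: $152 − $60.80 = $91.20.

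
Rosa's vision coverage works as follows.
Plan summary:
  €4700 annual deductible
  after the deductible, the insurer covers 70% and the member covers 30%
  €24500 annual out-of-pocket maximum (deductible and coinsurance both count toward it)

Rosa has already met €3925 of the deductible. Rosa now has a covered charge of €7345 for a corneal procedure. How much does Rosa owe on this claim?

€2746

€3925 of the €4700 deductible is already met, leaving €775.
After the €775 deductible portion, €7345 − €775 = €6570 is subject to coinsurance.
30% of €6570 = €1971 falls to the member.
So the member owes €775 + €1971 = €2746 before any cap.
Cumulative spending €3925 + €2746 = €6671 stays under the €24500 maximum.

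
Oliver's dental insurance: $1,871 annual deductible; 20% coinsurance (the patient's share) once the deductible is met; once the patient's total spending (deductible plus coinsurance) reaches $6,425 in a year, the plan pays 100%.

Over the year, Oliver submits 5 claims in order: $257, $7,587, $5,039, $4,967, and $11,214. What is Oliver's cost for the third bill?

$1,007.80

Claim 1 ($257): all of it applies to the deductible. Patient owes $257 (running OOP $257).
Claim 2 ($7,587): $1,614 finishes the deductible; $5,973 goes to coinsurance; coinsurance $5,973 × 20% = $1,194.60. Patient owes $2,808.60 (running OOP $3,065.60).
Claim 3 ($5,039): deductible already satisfied, so patient's share is 20% × $5,039 = $1,007.80. Patient owes $1,007.80 (running OOP $4,073.40).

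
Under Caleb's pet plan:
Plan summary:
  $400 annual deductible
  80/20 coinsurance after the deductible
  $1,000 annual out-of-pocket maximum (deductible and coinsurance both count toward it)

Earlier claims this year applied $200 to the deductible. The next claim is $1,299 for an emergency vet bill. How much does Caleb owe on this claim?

Remaining deductible: $400 − $200 = $200.
After the $200 deductible portion, $1,299 − $200 = $1,099 is subject to coinsurance.
20% of $1,099 = $219.80 falls to the owner.
Owner responsibility before any cap: $200 + $219.80 = $419.80.
Cumulative spending $200 + $419.80 = $619.80 stays under the $1,000 maximum.

$419.80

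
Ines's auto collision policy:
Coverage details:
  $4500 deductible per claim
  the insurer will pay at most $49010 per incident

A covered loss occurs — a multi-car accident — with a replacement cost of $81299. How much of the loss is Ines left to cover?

$32289

After the deductible, $81299 − $4500 = $76799 remains.
Since $76799 > $49010, the payout is capped at $49010.
Driver's share is the uncovered remainder: $81299 − $49010 = $32289.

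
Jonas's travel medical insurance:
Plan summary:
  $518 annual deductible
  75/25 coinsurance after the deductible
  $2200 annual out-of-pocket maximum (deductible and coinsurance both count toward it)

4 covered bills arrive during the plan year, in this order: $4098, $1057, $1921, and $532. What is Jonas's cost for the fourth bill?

$42.50

Bill 1, $4098: $518 finishes the deductible; $3580 goes to coinsurance; coinsurance $3580 × 25% = $895. Traveler owes $1413 (running OOP $1413).
Bill 2, $1057: deductible already satisfied, so traveler's share is 25% × $1057 = $264.25. Cost to traveler: $264.25. OOP to date $1677.25.
Bill 3, $1921: 25% coinsurance on $1921 = $480.25. Traveler owes $480.25 (running OOP $2157.50).
Bill 4, $532: 25% coinsurance on $532 = $133. OOP would hit $2290.50 > $2200, so the cap limits the traveler to $2200 − $2157.50 = $42.50.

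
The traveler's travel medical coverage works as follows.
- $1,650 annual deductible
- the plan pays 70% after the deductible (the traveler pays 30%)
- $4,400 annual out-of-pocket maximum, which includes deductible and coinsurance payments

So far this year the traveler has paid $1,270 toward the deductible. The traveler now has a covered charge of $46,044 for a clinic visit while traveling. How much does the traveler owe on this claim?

Deductible still to meet: $1,650 − $1,270 = $380.
That leaves $46,044 − $380 = $45,664 for coinsurance.
Coinsurance: $45,664 × 30% = $13,699.20.
So the traveler owes $380 + $13,699.20 = $14,079.20 before any cap.
Year-to-date out-of-pocket would reach $1,270 + $14,079.20 = $15,349.20, above the $4,400 maximum, so the traveler pays only $4,400 − $1,270 = $3,130.

$3,130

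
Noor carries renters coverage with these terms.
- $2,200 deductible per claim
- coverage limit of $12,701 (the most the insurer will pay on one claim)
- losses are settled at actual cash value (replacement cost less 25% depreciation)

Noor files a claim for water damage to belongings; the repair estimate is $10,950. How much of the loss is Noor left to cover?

$4,937.50

At 25% depreciation, ACV = $10,950 − $2,737.50 = $8,212.50.
Less the $2,200 deductible: $8,212.50 − $2,200 = $6,012.50.
That's under the $12,701 cap, so the insurer reimburses the full $6,012.50.
Out of pocket: $10,950 − $6,012.50 = $4,937.50.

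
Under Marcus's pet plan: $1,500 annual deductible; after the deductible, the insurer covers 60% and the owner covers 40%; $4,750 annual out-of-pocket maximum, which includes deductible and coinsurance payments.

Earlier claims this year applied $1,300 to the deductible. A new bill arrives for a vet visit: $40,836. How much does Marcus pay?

Deductible still to meet: $1,500 − $1,300 = $200.
That leaves $40,836 − $200 = $40,636 for coinsurance.
Coinsurance: $40,636 × 40% = $16,254.40.
Owner responsibility before any cap: $200 + $16,254.40 = $16,454.40.
Adding $16,454.40 to the $1,300 already spent would give $17,754.40, which exceeds the $4,750 cap; the owner pays just $4,750 − $1,300 = $3,450.

$3,450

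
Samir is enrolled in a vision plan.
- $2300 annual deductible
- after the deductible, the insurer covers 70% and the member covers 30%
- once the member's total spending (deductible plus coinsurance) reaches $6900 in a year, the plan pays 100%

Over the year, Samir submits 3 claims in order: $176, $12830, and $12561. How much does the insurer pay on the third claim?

$11172.80

Claim 1 — $176: fully absorbed by the deductible. Member pays $176; OOP now $176. Plan pays $176 − $176 = $0.
Claim 2 — $12830: $2124 finishes the deductible; $10706 goes to coinsurance; 30% of $10706 = $3211.80. Member pays $5335.80; OOP now $5511.80. Insurer: $12830 − $5335.80 = $7494.20.
Claim 3 — $12561: 30% coinsurance on $12561 = $3768.30. OOP would hit $9280.10 > $6900, so the cap limits the member to $6900 − $5511.80 = $1388.20. Plan pays $12561 − $1388.20 = $11172.80.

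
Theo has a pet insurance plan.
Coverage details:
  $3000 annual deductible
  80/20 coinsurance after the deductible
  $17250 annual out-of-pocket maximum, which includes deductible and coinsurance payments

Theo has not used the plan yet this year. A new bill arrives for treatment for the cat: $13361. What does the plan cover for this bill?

$8288.80

The full $3000 deductible is still open; $3000 of this bill applies to it.
After the $3000 deductible portion, $13361 − $3000 = $10361 is subject to coinsurance.
20% of $10361 = $2072.20 falls to the owner.
Owner responsibility before any cap: $3000 + $2072.20 = $5072.20.
Year-to-date out-of-pocket becomes $0 + $5072.20 = $5072.20, still under the $17250 maximum, so no cap applies.
The insurer covers the remainder: $13361 − $5072.20 = $8288.80.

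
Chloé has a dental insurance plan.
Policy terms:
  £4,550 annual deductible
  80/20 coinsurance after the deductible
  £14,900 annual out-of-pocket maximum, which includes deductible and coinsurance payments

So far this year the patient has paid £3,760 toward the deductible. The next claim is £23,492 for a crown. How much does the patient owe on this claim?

£5,330.40

Remaining deductible: £4,550 − £3,760 = £790.
The remaining £22,702 (= £23,492 − £790) moves to coinsurance.
Coinsurance: £22,702 × 20% = £4,540.40.
That puts the patient's cost at £790 + £4,540.40 = £5,330.40 before any cap.
Cumulative spending £3,760 + £5,330.40 = £9,090.40 stays under the £14,900 maximum.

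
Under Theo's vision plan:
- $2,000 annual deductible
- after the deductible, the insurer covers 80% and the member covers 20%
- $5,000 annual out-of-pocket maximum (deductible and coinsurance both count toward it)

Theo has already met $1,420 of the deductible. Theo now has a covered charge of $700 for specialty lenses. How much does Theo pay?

$1,420 of the $2,000 deductible is already met, leaving $580.
The remaining $120 (= $700 − $580) moves to coinsurance.
Coinsurance: $120 × 20% = $24.
So the member owes $580 + $24 = $604 before any cap.
Year-to-date out-of-pocket becomes $1,420 + $604 = $2,024, still under the $5,000 maximum, so no cap applies.

$604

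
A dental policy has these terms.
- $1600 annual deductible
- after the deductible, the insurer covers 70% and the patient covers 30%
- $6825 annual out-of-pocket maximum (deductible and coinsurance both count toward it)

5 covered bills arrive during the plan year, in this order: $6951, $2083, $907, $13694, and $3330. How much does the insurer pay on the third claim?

Claim 1 ($6951): deductible takes $1600, $5351 remains; 30% of $5351 = $1605.30. Cost to patient: $3205.30. OOP to date $3205.30. Insurer: $6951 − $3205.30 = $3745.70.
Claim 2 ($2083): deductible met; 30% of $2083 = $624.90. Cost to patient: $624.90. OOP to date $3830.20. Plan pays $2083 − $624.90 = $1458.10.
Claim 3 ($907): deductible met; 30% of $907 = $272.10. Patient pays $272.10; OOP now $4102.30. Insurer: $907 − $272.10 = $634.90.

$634.90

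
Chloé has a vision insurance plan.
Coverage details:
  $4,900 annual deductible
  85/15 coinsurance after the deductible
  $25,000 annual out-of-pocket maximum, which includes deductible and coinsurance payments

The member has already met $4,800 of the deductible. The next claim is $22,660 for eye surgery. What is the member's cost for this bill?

$4,800 of the $4,900 deductible is already met, leaving $100.
The remaining $22,560 (= $22,660 − $100) moves to coinsurance.
Member's 15% share of $22,560 is $3,384.
Member responsibility before any cap: $100 + $3,384 = $3,484.
Total out-of-pocket so far would be $4,800 + $3,484 = $8,284, below the $25,000 cap — no reduction.

$3,484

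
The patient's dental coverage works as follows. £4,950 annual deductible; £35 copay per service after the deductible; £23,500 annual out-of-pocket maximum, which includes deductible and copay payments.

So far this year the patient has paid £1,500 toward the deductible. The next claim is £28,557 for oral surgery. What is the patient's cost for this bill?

£3,485

Remaining deductible: £4,950 − £1,500 = £3,450.
After the £3,450 deductible portion, £28,557 − £3,450 = £25,107 is subject to the copay.
Copay on this service: £35.
That puts the patient's cost at £3,450 + £35 = £3,485 before any cap.
Total out-of-pocket so far would be £1,500 + £3,485 = £4,985, below the £23,500 cap — no reduction.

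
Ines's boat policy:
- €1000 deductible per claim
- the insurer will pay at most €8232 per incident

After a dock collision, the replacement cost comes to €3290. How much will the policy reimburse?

€2290

Subtract the deductible: €3290 − €1000 = €2290.
€2290 is within the €8232 limit, so the insurer pays €2290.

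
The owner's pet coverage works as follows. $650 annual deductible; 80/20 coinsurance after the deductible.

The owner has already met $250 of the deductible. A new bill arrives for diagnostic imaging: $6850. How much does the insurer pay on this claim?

$5160

Remaining deductible: $650 − $250 = $400.
That leaves $6850 − $400 = $6450 for coinsurance.
20% of $6450 = $1290 falls to the owner.
Owner responsibility: $400 + $1290 = $1690.
Insurer pays the balance: $6850 − $1690 = $5160.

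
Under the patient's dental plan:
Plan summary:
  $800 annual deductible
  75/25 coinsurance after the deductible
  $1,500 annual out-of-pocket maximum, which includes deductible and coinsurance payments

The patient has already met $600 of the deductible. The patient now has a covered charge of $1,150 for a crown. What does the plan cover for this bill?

$712.50

$600 of the $800 deductible is already met, leaving $200.
After the $200 deductible portion, $1,150 − $200 = $950 is subject to coinsurance.
Patient's 25% share of $950 is $237.50.
That puts the patient's cost at $200 + $237.50 = $437.50 before any cap.
Cumulative spending $600 + $437.50 = $1,037.50 stays under the $1,500 maximum.
Insurer pays the balance: $1,150 − $437.50 = $712.50.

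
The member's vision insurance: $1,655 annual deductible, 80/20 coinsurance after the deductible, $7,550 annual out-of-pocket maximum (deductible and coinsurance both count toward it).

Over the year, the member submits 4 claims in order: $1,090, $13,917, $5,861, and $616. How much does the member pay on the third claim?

Bill 1, $1,090: fully absorbed by the deductible. Cost to member: $1,090. OOP to date $1,090.
Bill 2, $13,917: deductible takes $565, $13,352 remains; coinsurance $13,352 × 20% = $2,670.40. Member pays $3,235.40; OOP now $4,325.40.
Bill 3, $5,861: deductible met; 20% of $5,861 = $1,172.20. Cost to member: $1,172.20. OOP to date $5,497.60.

$1,172.20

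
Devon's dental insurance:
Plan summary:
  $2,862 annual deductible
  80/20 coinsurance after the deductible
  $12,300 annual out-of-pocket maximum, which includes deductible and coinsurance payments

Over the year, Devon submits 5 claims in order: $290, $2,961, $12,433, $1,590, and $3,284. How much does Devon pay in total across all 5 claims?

Claim 1 ($290): entire amount goes to the deductible. Cost to patient: $290. OOP to date $290.
Claim 2 ($2,961): deductible takes $2,572, $389 remains; coinsurance $389 × 20% = $77.80. Patient pays $2,649.80; OOP now $2,939.80.
Claim 3 ($12,433): deductible already satisfied, so patient's share is 20% × $12,433 = $2,486.60. Patient pays $2,486.60; OOP now $5,426.40.
Claim 4 ($1,590): deductible met; 20% of $1,590 = $318. Cost to patient: $318. OOP to date $5,744.40.
Claim 5 ($3,284): deductible met; 20% of $3,284 = $656.80. Patient pays $656.80; OOP now $6,401.20.
Summing the patient's payments: $290 + $2,649.80 + $2,486.60 + $318 + $656.80 = $6,401.20.

$6,401.20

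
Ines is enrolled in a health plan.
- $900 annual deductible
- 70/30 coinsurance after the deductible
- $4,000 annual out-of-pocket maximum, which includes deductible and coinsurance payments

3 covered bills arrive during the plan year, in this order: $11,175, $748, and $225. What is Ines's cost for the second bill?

$17.50

Bill 1, $11,175: deductible takes $900, $10,275 remains; 30% of $10,275 = $3,082.50. Patient owes $3,982.50 (running OOP $3,982.50).
Bill 2, $748: 30% coinsurance on $748 = $224.40. OOP would hit $4,206.90 > $4,000, so the cap limits the patient to $4,000 − $3,982.50 = $17.50.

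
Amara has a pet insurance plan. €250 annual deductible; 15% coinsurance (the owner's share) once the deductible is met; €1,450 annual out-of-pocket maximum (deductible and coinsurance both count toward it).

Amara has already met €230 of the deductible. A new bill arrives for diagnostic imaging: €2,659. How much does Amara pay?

€415.85

Remaining deductible: €250 − €230 = €20.
After the €20 deductible portion, €2,659 − €20 = €2,639 is subject to coinsurance.
Coinsurance: €2,639 × 15% = €395.85.
That puts the owner's cost at €20 + €395.85 = €415.85 before any cap.
Cumulative spending €230 + €415.85 = €645.85 stays under the €1,450 maximum.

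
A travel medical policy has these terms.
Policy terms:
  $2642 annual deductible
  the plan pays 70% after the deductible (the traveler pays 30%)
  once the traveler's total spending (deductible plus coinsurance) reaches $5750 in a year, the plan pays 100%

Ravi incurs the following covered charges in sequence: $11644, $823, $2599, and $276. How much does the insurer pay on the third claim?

$2438.50

#1 ($11644): deductible takes $2642, $9002 remains; traveler's 30% is $2700.60. Traveler pays $5342.60; OOP now $5342.60. Insurer: $11644 − $5342.60 = $6301.40.
#2 ($823): 30% coinsurance on $823 = $246.90. Traveler pays $246.90; OOP now $5589.50. Insurer: $823 − $246.90 = $576.10.
#3 ($2599): deductible met; 30% of $2599 = $779.70. Adding that to $5589.50 gives $6369.20, past the $5750 cap; traveler pays only $5750 − $5589.50 = $160.50. Plan pays $2599 − $160.50 = $2438.50.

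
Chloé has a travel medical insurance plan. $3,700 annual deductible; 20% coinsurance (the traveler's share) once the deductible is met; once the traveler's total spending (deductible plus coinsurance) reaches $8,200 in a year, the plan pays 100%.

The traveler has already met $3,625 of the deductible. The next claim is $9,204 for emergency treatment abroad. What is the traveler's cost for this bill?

$1,900.80

Deductible still to meet: $3,700 − $3,625 = $75.
The remaining $9,129 (= $9,204 − $75) moves to coinsurance.
Coinsurance: $9,129 × 20% = $1,825.80.
That puts the traveler's cost at $75 + $1,825.80 = $1,900.80 before any cap.
Total out-of-pocket so far would be $3,625 + $1,900.80 = $5,525.80, below the $8,200 cap — no reduction.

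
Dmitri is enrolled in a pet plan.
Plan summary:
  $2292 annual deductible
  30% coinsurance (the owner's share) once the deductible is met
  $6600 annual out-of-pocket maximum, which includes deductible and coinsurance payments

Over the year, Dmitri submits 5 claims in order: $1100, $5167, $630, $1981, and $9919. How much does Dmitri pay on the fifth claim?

Bill 1, $1100: fully absorbed by the deductible. Owner pays $1100; OOP now $1100.
Bill 2, $5167: $1192 to deductible, leaving $3975; 30% of $3975 = $1192.50. Owner owes $2384.50 (running OOP $3484.50).
Bill 3, $630: 30% coinsurance on $630 = $189. Cost to owner: $189. OOP to date $3673.50.
Bill 4, $1981: 30% coinsurance on $1981 = $594.30. Owner pays $594.30; OOP now $4267.80.
Bill 5, $9919: deductible already satisfied, so owner's share is 30% × $9919 = $2975.70. Adding that to $4267.80 gives $7243.50, past the $6600 cap; owner pays only $6600 − $4267.80 = $2332.20.

$2332.20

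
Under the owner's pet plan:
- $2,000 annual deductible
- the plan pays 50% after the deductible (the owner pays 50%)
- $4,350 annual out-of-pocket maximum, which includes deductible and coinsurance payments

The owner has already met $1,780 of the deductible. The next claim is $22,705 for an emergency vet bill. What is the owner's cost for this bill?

$2,570

Deductible still to meet: $2,000 − $1,780 = $220.
After the $220 deductible portion, $22,705 − $220 = $22,485 is subject to coinsurance.
Owner's 50% share of $22,485 is $11,242.50.
Owner responsibility before any cap: $220 + $11,242.50 = $11,462.50.
Year-to-date out-of-pocket would reach $1,780 + $11,462.50 = $13,242.50, above the $4,350 maximum, so the owner pays only $4,350 − $1,780 = $2,570.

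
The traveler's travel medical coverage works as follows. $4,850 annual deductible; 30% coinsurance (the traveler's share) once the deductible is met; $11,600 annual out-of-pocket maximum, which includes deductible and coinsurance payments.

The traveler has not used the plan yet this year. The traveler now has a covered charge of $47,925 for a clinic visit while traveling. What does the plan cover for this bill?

$36,325

Nothing has been paid toward the $4,850 deductible, so the first $4,850 of this charge is applied there.
After the $4,850 deductible portion, $47,925 − $4,850 = $43,075 is subject to coinsurance.
Coinsurance: $43,075 × 30% = $12,922.50.
That puts the traveler's cost at $4,850 + $12,922.50 = $17,772.50 before any cap.
That would bring total out-of-pocket to $17,772.50, past the $11,600 cap. The traveler is capped at $11,600 − $0 = $11,600 on this claim.
Insurer pays the balance: $47,925 − $11,600 = $36,325.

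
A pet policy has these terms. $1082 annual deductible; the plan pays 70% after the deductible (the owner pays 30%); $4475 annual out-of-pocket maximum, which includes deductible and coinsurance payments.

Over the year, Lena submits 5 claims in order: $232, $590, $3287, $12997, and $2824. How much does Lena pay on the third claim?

$1168.10

Claim 1 ($232): entire amount goes to the deductible. Owner pays $232; OOP now $232.
Claim 2 ($590): fully absorbed by the deductible. Owner owes $590 (running OOP $822).
Claim 3 ($3287): deductible takes $260, $3027 remains; owner's 30% is $908.10. Owner pays $1168.10; OOP now $1990.10.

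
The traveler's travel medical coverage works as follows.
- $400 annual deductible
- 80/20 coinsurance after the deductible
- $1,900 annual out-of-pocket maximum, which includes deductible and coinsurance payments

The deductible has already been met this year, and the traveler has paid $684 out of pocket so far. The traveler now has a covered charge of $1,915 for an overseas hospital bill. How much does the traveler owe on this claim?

With the deductible met, the entire $1,915 is subject to coinsurance.
Coinsurance: $1,915 × 20% = $383.
Total out-of-pocket so far would be $684 + $383 = $1,067, below the $1,900 cap — no reduction.

$383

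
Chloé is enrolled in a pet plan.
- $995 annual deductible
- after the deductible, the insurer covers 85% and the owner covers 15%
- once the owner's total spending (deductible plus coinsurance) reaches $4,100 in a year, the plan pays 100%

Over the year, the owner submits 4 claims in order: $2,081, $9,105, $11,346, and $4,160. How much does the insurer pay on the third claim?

$9,769.65

Claim 1 ($2,081): deductible takes $995, $1,086 remains; 15% of $1,086 = $162.90. Owner owes $1,157.90 (running OOP $1,157.90). Insurer: $2,081 − $1,157.90 = $923.10.
Claim 2 ($9,105): 15% coinsurance on $9,105 = $1,365.75. Owner pays $1,365.75; OOP now $2,523.65. Insurer: $9,105 − $1,365.75 = $7,739.25.
Claim 3 ($11,346): 15% coinsurance on $11,346 = $1,701.90. That would push OOP to $4,225.55, over the $4,100 cap, so owner pays $4,100 − $2,523.65 = $1,576.35. Insurer: $11,346 − $1,576.35 = $9,769.65.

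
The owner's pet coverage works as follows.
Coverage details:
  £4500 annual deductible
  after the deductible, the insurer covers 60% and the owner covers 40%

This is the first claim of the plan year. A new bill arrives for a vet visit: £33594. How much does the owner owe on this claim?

£16137.60

Nothing has been paid toward the £4500 deductible, so the first £4500 of this charge is applied there.
The remaining £29094 (= £33594 − £4500) moves to coinsurance.
Coinsurance: £29094 × 40% = £11637.60.
That puts the owner's cost at £4500 + £11637.60 = £16137.60.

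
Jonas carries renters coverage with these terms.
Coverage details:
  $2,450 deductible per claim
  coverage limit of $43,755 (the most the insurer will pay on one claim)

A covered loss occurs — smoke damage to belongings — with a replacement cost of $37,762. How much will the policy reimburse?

After the deductible, $37,762 − $2,450 = $35,312 remains.
That's under the $43,755 cap, so the insurer reimburses the full $35,312.

$35,312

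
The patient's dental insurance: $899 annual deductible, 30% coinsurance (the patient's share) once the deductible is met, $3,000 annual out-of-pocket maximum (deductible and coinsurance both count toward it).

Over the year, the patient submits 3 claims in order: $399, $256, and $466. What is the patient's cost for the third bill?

$310.60

#1 ($399): all of it applies to the deductible. Patient pays $399; OOP now $399.
#2 ($256): all of it applies to the deductible. Patient pays $256; OOP now $655.
#3 ($466): $244 finishes the deductible; $222 goes to coinsurance; patient's 30% is $66.60. Cost to patient: $310.60. OOP to date $965.60.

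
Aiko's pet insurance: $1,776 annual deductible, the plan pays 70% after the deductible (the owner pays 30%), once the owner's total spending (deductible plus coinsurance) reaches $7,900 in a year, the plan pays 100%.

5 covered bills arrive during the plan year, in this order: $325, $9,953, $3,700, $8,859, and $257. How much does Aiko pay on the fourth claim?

Claim 1 — $325: all of it applies to the deductible. Owner pays $325; OOP now $325.
Claim 2 — $9,953: $1,451 finishes the deductible; $8,502 goes to coinsurance; 30% of $8,502 = $2,550.60. Owner pays $4,001.60; OOP now $4,326.60.
Claim 3 — $3,700: deductible already satisfied, so owner's share is 30% × $3,700 = $1,110. Owner owes $1,110 (running OOP $5,436.60).
Claim 4 — $8,859: deductible met; 30% of $8,859 = $2,657.70. Adding that to $5,436.60 gives $8,094.30, past the $7,900 cap; owner pays only $7,900 − $5,436.60 = $2,463.40.

$2,463.40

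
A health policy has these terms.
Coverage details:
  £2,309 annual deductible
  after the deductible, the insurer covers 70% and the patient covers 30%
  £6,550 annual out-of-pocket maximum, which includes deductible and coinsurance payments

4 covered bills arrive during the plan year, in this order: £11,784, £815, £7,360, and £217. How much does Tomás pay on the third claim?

£1,154

#1 (£11,784): £2,309 finishes the deductible; £9,475 goes to coinsurance; coinsurance £9,475 × 30% = £2,842.50. Patient pays £5,151.50; OOP now £5,151.50.
#2 (£815): deductible already satisfied, so patient's share is 30% × £815 = £244.50. Cost to patient: £244.50. OOP to date £5,396.
#3 (£7,360): deductible met; 30% of £7,360 = £2,208. That would push OOP to £7,604, over the £6,550 cap, so patient pays £6,550 − £5,396 = £1,154.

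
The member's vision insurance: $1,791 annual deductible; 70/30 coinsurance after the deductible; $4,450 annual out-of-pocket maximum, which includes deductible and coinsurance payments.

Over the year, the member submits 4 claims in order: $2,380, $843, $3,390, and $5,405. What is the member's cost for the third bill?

Claim 1 — $2,380: $1,791 to deductible, leaving $589; member's 30% is $176.70. Cost to member: $1,967.70. OOP to date $1,967.70.
Claim 2 — $843: deductible met; 30% of $843 = $252.90. Member pays $252.90; OOP now $2,220.60.
Claim 3 — $3,390: 30% coinsurance on $3,390 = $1,017. Member pays $1,017; OOP now $3,237.60.

$1,017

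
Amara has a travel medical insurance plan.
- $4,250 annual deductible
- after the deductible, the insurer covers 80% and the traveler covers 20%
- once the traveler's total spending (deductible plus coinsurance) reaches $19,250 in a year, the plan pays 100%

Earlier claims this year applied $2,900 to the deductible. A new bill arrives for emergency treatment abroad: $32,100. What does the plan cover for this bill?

$2,900 of the $4,250 deductible is already met, leaving $1,350.
That leaves $32,100 − $1,350 = $30,750 for coinsurance.
Coinsurance: $30,750 × 20% = $6,150.
That puts the traveler's cost at $1,350 + $6,150 = $7,500 before any cap.
Cumulative spending $2,900 + $7,500 = $10,400 stays under the $19,250 maximum.
The plan picks up $32,100 − $7,500 = $24,600.

$24,600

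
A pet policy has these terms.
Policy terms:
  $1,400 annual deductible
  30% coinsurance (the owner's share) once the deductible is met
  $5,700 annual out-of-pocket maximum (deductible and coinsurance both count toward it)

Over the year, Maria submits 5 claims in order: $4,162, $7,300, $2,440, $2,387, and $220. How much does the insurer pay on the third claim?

$1,708

Claim 1 ($4,162): $1,400 finishes the deductible; $2,762 goes to coinsurance; coinsurance $2,762 × 30% = $828.60. Cost to owner: $2,228.60. OOP to date $2,228.60. Plan pays $4,162 − $2,228.60 = $1,933.40.
Claim 2 ($7,300): 30% coinsurance on $7,300 = $2,190. Cost to owner: $2,190. OOP to date $4,418.60. Plan pays $7,300 − $2,190 = $5,110.
Claim 3 ($2,440): deductible met; 30% of $2,440 = $732. Cost to owner: $732. OOP to date $5,150.60. Insurer: $2,440 − $732 = $1,708.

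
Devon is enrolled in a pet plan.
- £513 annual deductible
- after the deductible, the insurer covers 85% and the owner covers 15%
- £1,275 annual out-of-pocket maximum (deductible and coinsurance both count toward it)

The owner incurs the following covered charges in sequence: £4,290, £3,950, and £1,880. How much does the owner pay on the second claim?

£195.45

Bill 1, £4,290: £513 to deductible, leaving £3,777; owner's 15% is £566.55. Cost to owner: £1,079.55. OOP to date £1,079.55.
Bill 2, £3,950: 15% coinsurance on £3,950 = £592.50. That would push OOP to £1,672.05, over the £1,275 cap, so owner pays £1,275 − £1,079.55 = £195.45.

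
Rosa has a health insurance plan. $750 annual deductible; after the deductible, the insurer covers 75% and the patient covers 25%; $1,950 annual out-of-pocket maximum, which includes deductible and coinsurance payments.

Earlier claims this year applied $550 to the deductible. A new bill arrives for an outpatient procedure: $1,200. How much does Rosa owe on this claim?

Deductible still to meet: $750 − $550 = $200.
That leaves $1,200 − $200 = $1,000 for coinsurance.
Patient's 25% share of $1,000 is $250.
So the patient owes $200 + $250 = $450 before any cap.
Year-to-date out-of-pocket becomes $550 + $450 = $1,000, still under the $1,950 maximum, so no cap applies.

$450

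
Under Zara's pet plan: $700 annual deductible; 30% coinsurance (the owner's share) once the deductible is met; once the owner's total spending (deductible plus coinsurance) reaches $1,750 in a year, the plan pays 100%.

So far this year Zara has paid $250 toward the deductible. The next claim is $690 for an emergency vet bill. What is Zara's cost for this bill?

$522

$250 of the $700 deductible is already met, leaving $450.
The remaining $240 (= $690 − $450) moves to coinsurance.
30% of $240 = $72 falls to the owner.
Owner responsibility before any cap: $450 + $72 = $522.
Total out-of-pocket so far would be $250 + $522 = $772, below the $1,750 cap — no reduction.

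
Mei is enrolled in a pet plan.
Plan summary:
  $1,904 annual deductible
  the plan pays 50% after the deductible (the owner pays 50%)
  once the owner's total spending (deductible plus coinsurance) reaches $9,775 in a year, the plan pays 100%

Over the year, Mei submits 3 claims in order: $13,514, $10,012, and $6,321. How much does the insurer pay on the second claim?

Claim 1 ($13,514): $1,904 to deductible, leaving $11,610; owner's 50% is $5,805. Cost to owner: $7,709. OOP to date $7,709. Insurer: $13,514 − $7,709 = $5,805.
Claim 2 ($10,012): deductible met; 50% of $10,012 = $5,006. Adding that to $7,709 gives $12,715, past the $9,775 cap; owner pays only $9,775 − $7,709 = $2,066. Insurer: $10,012 − $2,066 = $7,946.

$7,946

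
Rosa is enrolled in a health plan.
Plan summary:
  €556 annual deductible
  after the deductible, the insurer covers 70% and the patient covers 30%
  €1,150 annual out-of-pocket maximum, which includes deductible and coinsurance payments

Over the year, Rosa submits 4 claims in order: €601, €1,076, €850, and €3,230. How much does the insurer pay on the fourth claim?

€3,227.30

#1 (€601): €556 to deductible, leaving €45; coinsurance €45 × 30% = €13.50. Patient pays €569.50; OOP now €569.50. Insurer: €601 − €569.50 = €31.50.
#2 (€1,076): deductible already satisfied, so patient's share is 30% × €1,076 = €322.80. Patient owes €322.80 (running OOP €892.30). Insurer: €1,076 − €322.80 = €753.20.
#3 (€850): 30% coinsurance on €850 = €255. Patient pays €255; OOP now €1,147.30. Plan pays €850 − €255 = €595.
#4 (€3,230): 30% coinsurance on €3,230 = €969. Adding that to €1,147.30 gives €2,116.30, past the €1,150 cap; patient pays only €1,150 − €1,147.30 = €2.70. Insurer: €3,230 − €2.70 = €3,227.30.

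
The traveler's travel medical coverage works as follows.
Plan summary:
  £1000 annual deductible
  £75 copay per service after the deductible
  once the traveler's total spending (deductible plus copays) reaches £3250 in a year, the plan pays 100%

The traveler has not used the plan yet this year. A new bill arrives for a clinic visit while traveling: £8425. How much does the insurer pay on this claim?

£7350

Nothing has been paid toward the £1000 deductible, so the first £1000 of this charge is applied there.
After the £1000 deductible portion, £8425 − £1000 = £7425 is subject to the copay.
Copay on this service: £75.
That puts the traveler's cost at £1000 + £75 = £1075 before any cap.
Year-to-date out-of-pocket becomes £0 + £1075 = £1075, still under the £3250 maximum, so no cap applies.
The plan picks up £8425 − £1075 = £7350.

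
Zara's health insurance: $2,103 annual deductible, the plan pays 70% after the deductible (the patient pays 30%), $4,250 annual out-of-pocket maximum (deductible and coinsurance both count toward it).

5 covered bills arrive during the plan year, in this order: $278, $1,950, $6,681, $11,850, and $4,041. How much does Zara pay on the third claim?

Bill 1, $278: entire amount goes to the deductible. Patient owes $278 (running OOP $278).
Bill 2, $1,950: $1,825 to deductible, leaving $125; coinsurance $125 × 30% = $37.50. Patient owes $1,862.50 (running OOP $2,140.50).
Bill 3, $6,681: deductible already satisfied, so patient's share is 30% × $6,681 = $2,004.30. Patient pays $2,004.30; OOP now $4,144.80.

$2,004.30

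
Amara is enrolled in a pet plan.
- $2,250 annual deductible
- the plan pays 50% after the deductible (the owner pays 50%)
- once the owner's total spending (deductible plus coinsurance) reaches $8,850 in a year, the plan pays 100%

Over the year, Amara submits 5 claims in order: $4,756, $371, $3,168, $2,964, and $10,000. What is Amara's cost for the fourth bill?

$1,482

Bill 1, $4,756: $2,250 finishes the deductible; $2,506 goes to coinsurance; coinsurance $2,506 × 50% = $1,253. Cost to owner: $3,503. OOP to date $3,503.
Bill 2, $371: deductible met; 50% of $371 = $185.50. Owner owes $185.50 (running OOP $3,688.50).
Bill 3, $3,168: deductible met; 50% of $3,168 = $1,584. Owner owes $1,584 (running OOP $5,272.50).
Bill 4, $2,964: deductible already satisfied, so owner's share is 50% × $2,964 = $1,482. Owner owes $1,482 (running OOP $6,754.50).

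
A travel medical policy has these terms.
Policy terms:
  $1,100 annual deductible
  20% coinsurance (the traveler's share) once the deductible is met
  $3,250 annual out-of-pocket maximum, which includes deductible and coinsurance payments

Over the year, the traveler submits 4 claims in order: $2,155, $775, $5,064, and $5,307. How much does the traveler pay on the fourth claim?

$771.20

#1 ($2,155): $1,100 finishes the deductible; $1,055 goes to coinsurance; 20% of $1,055 = $211. Traveler owes $1,311 (running OOP $1,311).
#2 ($775): deductible already satisfied, so traveler's share is 20% × $775 = $155. Cost to traveler: $155. OOP to date $1,466.
#3 ($5,064): deductible already satisfied, so traveler's share is 20% × $5,064 = $1,012.80. Traveler pays $1,012.80; OOP now $2,478.80.
#4 ($5,307): deductible met; 20% of $5,307 = $1,061.40. That would push OOP to $3,540.20, over the $3,250 cap, so traveler pays $3,250 − $2,478.80 = $771.20.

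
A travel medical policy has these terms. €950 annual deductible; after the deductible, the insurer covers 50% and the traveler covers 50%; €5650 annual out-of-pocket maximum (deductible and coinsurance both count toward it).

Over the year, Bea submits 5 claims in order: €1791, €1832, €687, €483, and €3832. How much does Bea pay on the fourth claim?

Bill 1, €1791: €950 finishes the deductible; €841 goes to coinsurance; coinsurance €841 × 50% = €420.50. Cost to traveler: €1370.50. OOP to date €1370.50.
Bill 2, €1832: deductible already satisfied, so traveler's share is 50% × €1832 = €916. Cost to traveler: €916. OOP to date €2286.50.
Bill 3, €687: deductible already satisfied, so traveler's share is 50% × €687 = €343.50. Cost to traveler: €343.50. OOP to date €2630.
Bill 4, €483: deductible met; 50% of €483 = €241.50. Cost to traveler: €241.50. OOP to date €2871.50.

€241.50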